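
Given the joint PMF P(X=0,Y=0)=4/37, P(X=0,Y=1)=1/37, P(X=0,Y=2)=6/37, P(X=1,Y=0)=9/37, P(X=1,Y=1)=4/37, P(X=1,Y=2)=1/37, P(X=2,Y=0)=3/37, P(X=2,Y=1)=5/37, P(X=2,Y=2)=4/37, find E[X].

First find marginal of X:
P(X=0) = 11/37
P(X=1) = 14/37
P(X=2) = 12/37
E[X] = 0 × 11/37 + 1 × 14/37 + 2 × 12/37 = 38/37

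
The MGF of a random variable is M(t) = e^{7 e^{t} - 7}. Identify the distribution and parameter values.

The MGF M(t) = e^{7 e^{t} - 7} is the standard form for the Poisson distribution.
Comparing with the known MGF formula identifies: Poisson(λ=7)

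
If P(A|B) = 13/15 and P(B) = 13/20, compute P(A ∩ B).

By definition, P(A|B) = P(A ∩ B) / P(B)
So P(A ∩ B) = P(A|B) × P(B)
= 13/15 × 13/20
= 169/300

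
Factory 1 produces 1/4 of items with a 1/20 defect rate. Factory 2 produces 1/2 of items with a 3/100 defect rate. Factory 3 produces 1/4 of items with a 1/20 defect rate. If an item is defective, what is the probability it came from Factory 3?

Using Bayes' theorem:
P(F1) = 1/4, P(D|F1) = 1/20
P(F2) = 1/2, P(D|F2) = 3/100
P(F3) = 1/4, P(D|F3) = 1/20
P(D) = P(D|F1)P(F1) + P(D|F2)P(F2) + P(D|F3)P(F3)
     = \frac{1}{25}
P(F3|D) = P(D|F3)P(F3) / P(D)
= \frac{5}{16}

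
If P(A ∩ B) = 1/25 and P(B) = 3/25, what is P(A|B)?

P(A|B) = P(A ∩ B) / P(B)
= (1/25) / (3/25)
= 1/3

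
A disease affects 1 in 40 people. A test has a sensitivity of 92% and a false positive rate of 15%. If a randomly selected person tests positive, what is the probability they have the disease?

Let D = the rare event, + = positive/flagged.
P(D) = 1/40
P(+|D) = 92/100 = 23/25
P(+|D') = 15/100 = 3/20
P(+) = P(+|D)P(D) + P(+|D')P(D')
     = \frac{23}{25} × \frac{1}{40} + \frac{3}{20} × \frac{39}{40}
     = \frac{677}{4000}
P(D|+) = P(+|D)P(D)/P(+) = \frac{92}{677}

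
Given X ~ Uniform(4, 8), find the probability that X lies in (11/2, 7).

P(11/2 < X < 7) = ∫_{11/2}^{7} f(x) dx
where f(x) = \frac{1}{4}
= \frac{3}{8}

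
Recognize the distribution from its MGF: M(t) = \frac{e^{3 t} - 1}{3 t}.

The MGF M(t) = \frac{e^{3 t} - 1}{3 t} is the standard form for the Uniform distribution.
Comparing with the known MGF formula identifies: Uniform(0, 3)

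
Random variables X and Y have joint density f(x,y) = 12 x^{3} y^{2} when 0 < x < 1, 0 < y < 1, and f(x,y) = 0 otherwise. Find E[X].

E[X] = ∫_0^1 ∫_0^1 x × f(x,y) dy dx
= ∫_0^1 ∫_0^1 x × (12 x^{3} y^{2}) dy dx
= \frac{4}{5}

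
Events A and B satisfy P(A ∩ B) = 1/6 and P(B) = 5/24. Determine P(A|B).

P(A|B) = P(A ∩ B) / P(B)
= (1/6) / (5/24)
= 4/5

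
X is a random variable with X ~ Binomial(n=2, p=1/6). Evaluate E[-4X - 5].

For X ~ Binomial(n=2, p=1/6):
E[X] = \frac{1}{3}
E[-4X - 5] = -4 × E[X] - 5 = - \frac{19}{3}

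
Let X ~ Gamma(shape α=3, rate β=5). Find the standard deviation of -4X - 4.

For X ~ Gamma(shape α=3, rate β=5):
Var(X) = \frac{3}{25}
SD(X) = √(Var(X)) = √(\frac{3}{25}) = \frac{\sqrt{3}}{5}
SD(-4X - 4) = |-4| × SD(X) = 4 × \frac{\sqrt{3}}{5} = \frac{4 \sqrt{3}}{5}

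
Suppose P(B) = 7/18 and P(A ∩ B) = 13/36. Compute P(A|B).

P(A|B) = P(A ∩ B) / P(B)
= (13/36) / (7/18)
= 13/14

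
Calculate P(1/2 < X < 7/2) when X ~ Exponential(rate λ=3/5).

P(1/2 < X < 7/2) = ∫_{1/2}^{7/2} f(x) dx
where f(x) = \frac{3 e^{- \frac{3 x}{5}}}{5}
= - \frac{1 - e^{\frac{9}{5}}}{e^{\frac{21}{10}}}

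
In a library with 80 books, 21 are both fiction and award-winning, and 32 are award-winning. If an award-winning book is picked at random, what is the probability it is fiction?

P(A ∩ B) = 21/80
P(B) = 32/80 = 2/5
P(A|B) = P(A ∩ B) / P(B) = (21/80) / (2/5) = 21/32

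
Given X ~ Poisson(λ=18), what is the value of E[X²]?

Using the identity E[X²] = Var(X) + (E[X])²:
E[X] = 18
Var(X) = 18
E[X²] = 18 + (18)²
= 342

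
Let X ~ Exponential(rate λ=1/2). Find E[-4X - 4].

For X ~ Exponential(rate λ=1/2):
E[X] = 2
E[-4X - 4] = -4 × E[X] - 4 = -12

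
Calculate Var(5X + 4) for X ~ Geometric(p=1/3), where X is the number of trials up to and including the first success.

For X ~ Geometric(p=1/3), where X is the number of trials up to and including the first success:
Var(X) = 6
Var(5X + 4) = (5)² × Var(X) = 25 × 6 = 150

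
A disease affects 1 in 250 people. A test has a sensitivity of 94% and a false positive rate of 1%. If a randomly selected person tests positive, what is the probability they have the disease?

Let D = the rare event, + = positive/flagged.
P(D) = 1/250
P(+|D) = 94/100 = 47/50
P(+|D') = 1/100
P(+) = P(+|D)P(D) + P(+|D')P(D')
     = \frac{47}{50} × \frac{1}{250} + \frac{1}{100} × \frac{249}{250}
     = \frac{343}{25000}
P(D|+) = P(+|D)P(D)/P(+) = \frac{94}{343}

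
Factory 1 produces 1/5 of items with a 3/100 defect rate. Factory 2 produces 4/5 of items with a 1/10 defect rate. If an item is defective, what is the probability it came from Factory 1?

Using Bayes' theorem:
P(F1) = 1/5, P(D|F1) = 3/100
P(F2) = 4/5, P(D|F2) = 1/10
P(D) = P(D|F1)P(F1) + P(D|F2)P(F2)
     = \frac{43}{500}
P(F1|D) = P(D|F1)P(F1) / P(D)
= \frac{3}{43}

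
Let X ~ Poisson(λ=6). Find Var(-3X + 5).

For X ~ Poisson(λ=6):
Var(X) = 6
Var(-3X + 5) = (-3)² × Var(X) = 9 × 6 = 54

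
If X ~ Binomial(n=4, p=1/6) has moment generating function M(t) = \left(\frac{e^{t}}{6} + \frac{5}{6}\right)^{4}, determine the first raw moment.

To find E[X], compute M^(1)(0):
M^(1)(t) = \frac{2 \left(\frac{e^{t}}{6} + \frac{5}{6}\right)^{3} e^{t}}{3}
M^(1)(0) = \frac{2}{3}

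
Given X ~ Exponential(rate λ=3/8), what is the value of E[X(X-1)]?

E[X(X-1)] = E[X² - X] = E[X²] - E[X]
E[X] = \frac{8}{3}
E[X²] = Var(X) + (E[X])² = \frac{64}{9} + (\frac{8}{3})² = \frac{128}{9}
E[X(X-1)] = \frac{128}{9} - \frac{8}{3} = \frac{104}{9}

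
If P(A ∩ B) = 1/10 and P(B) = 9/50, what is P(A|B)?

P(A|B) = P(A ∩ B) / P(B)
= (1/10) / (9/50)
= 5/9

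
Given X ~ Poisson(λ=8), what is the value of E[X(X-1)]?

E[X(X-1)] = E[X² - X] = E[X²] - E[X]
E[X] = 8
E[X²] = Var(X) + (E[X])² = 8 + (8)² = 72
E[X(X-1)] = 72 - 8 = 64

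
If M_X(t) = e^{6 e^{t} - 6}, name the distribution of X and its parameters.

The MGF M(t) = e^{6 e^{t} - 6} is the standard form for the Poisson distribution.
Comparing with the known MGF formula identifies: Poisson(λ=6)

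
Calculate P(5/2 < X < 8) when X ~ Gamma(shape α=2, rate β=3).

P(5/2 < X < 8) = ∫_{5/2}^{8} f(x) dx
where f(x) = 9 x e^{- 3 x}
= - \frac{25}{e^{24}} + \frac{17}{2 e^{\frac{15}{2}}}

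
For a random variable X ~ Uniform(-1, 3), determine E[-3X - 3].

For X ~ Uniform(-1, 3):
E[X] = 1
E[-3X - 3] = -3 × E[X] - 3 = -6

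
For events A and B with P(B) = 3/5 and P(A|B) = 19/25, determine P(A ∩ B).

By definition, P(A|B) = P(A ∩ B) / P(B)
So P(A ∩ B) = P(A|B) × P(B)
= 19/25 × 3/5
= 57/125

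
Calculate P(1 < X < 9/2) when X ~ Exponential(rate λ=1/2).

P(1 < X < 9/2) = ∫_{1}^{9/2} f(x) dx
where f(x) = \frac{e^{- \frac{x}{2}}}{2}
= - \frac{1}{e^{\frac{9}{4}}} + e^{- \frac{1}{2}}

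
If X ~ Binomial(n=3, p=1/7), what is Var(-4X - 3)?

For X ~ Binomial(n=3, p=1/7):
Var(X) = \frac{18}{49}
Var(-4X - 3) = (-4)² × Var(X) = 16 × \frac{18}{49} = \frac{288}{49}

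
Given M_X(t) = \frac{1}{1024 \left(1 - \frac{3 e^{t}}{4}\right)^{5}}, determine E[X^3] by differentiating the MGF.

To find E[X^3], compute M^(3)(0):
M^(1)(t) = \frac{15 e^{t}}{4096 \left(1 - \frac{3 e^{t}}{4}\right)^{6}}
M^(2)(t) = \frac{15 e^{t}}{4096 \left(1 - \frac{3 e^{t}}{4}\right)^{6}} + \frac{135 e^{2 t}}{8192 \left(1 - \frac{3 e^{t}}{4}\right)^{7}}
M^(3)(t) = \frac{15 e^{t}}{4096 \left(1 - \frac{3 e^{t}}{4}\right)^{6}} + \frac{405 e^{2 t}}{8192 \left(1 - \frac{3 e^{t}}{4}\right)^{7}} + \frac{2835 e^{3 t}}{32768 \left(1 - \frac{3 e^{t}}{4}\right)^{8}}
M^(3)(0) = 6495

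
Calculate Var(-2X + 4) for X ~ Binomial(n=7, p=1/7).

For X ~ Binomial(n=7, p=1/7):
Var(X) = \frac{6}{7}
Var(-2X + 4) = (-2)² × Var(X) = 4 × \frac{6}{7} = \frac{24}{7}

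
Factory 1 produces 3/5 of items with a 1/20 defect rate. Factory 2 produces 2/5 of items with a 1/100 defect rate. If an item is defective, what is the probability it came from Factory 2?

Using Bayes' theorem:
P(F1) = 3/5, P(D|F1) = 1/20
P(F2) = 2/5, P(D|F2) = 1/100
P(D) = P(D|F1)P(F1) + P(D|F2)P(F2)
     = \frac{17}{500}
P(F2|D) = P(D|F2)P(F2) / P(D)
= \frac{2}{17}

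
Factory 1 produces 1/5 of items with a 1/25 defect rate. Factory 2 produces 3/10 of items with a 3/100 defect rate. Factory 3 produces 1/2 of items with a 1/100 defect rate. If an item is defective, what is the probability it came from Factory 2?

Using Bayes' theorem:
P(F1) = 1/5, P(D|F1) = 1/25
P(F2) = 3/10, P(D|F2) = 3/100
P(F3) = 1/2, P(D|F3) = 1/100
P(D) = P(D|F1)P(F1) + P(D|F2)P(F2) + P(D|F3)P(F3)
     = \frac{11}{500}
P(F2|D) = P(D|F2)P(F2) / P(D)
= \frac{9}{22}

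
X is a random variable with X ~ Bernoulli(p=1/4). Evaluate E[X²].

Using the identity E[X²] = Var(X) + (E[X])²:
E[X] = \frac{1}{4}
Var(X) = \frac{3}{16}
E[X²] = \frac{3}{16} + (\frac{1}{4})²
= \frac{1}{4}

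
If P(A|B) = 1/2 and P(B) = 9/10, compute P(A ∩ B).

By definition, P(A|B) = P(A ∩ B) / P(B)
So P(A ∩ B) = P(A|B) × P(B)
= 1/2 × 9/10
= 9/20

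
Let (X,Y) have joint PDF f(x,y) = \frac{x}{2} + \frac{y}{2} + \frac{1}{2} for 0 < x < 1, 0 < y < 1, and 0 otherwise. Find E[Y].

E[Y] = ∫_0^1 ∫_0^1 y × f(x,y) dx dy
= \frac{13}{24}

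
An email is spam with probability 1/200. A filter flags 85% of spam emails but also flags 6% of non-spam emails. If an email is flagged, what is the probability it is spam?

Let D = the rare event, + = positive/flagged.
P(D) = 1/200
P(+|D) = 85/100 = 17/20
P(+|D') = 6/100 = 3/50
P(+) = P(+|D)P(D) + P(+|D')P(D')
     = \frac{17}{20} × \frac{1}{200} + \frac{3}{50} × \frac{199}{200}
     = \frac{1279}{20000}
P(D|+) = P(+|D)P(D)/P(+) = \frac{85}{1279}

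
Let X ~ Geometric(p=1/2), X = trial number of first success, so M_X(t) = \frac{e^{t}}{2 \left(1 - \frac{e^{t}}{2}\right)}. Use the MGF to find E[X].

To find E[X], compute M^(1)(0):
M^(1)(t) = \frac{e^{t}}{2 \left(1 - \frac{e^{t}}{2}\right)} + \frac{e^{2 t}}{4 \left(1 - \frac{e^{t}}{2}\right)^{2}}
M^(1)(0) = 2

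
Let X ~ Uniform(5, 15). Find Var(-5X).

For X ~ Uniform(5, 15):
Var(X) = \frac{25}{3}
Var(-5X) = (-5)² × Var(X) = 25 × \frac{25}{3} = \frac{625}{3}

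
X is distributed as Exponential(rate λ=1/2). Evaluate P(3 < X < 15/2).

P(3 < X < 15/2) = ∫_{3}^{15/2} f(x) dx
where f(x) = \frac{e^{- \frac{x}{2}}}{2}
= - \frac{1}{e^{\frac{15}{4}}} + e^{- \frac{3}{2}}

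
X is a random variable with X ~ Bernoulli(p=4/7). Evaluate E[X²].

Using the identity E[X²] = Var(X) + (E[X])²:
E[X] = \frac{4}{7}
Var(X) = \frac{12}{49}
E[X²] = \frac{12}{49} + (\frac{4}{7})²
= \frac{4}{7}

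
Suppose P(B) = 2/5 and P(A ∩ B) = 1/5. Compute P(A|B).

P(A|B) = P(A ∩ B) / P(B)
= (1/5) / (2/5)
= 1/2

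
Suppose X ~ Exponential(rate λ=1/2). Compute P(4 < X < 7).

P(4 < X < 7) = ∫_{4}^{7} f(x) dx
where f(x) = \frac{e^{- \frac{x}{2}}}{2}
= - \frac{1}{e^{\frac{7}{2}}} + e^{-2}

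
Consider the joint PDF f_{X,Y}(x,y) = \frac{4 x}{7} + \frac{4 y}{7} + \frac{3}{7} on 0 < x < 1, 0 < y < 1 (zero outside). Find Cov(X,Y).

E[XY] = ∫∫ xy × f(x,y) dx dy = \frac{25}{84}
E[X] = \frac{23}{42}
E[Y] = \frac{23}{42}
Cov(X,Y) = E[XY] - E[X]E[Y] = - \frac{1}{441}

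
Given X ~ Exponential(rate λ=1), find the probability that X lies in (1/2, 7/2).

P(1/2 < X < 7/2) = ∫_{1/2}^{7/2} f(x) dx
where f(x) = e^{- x}
= - \frac{1 - e^{3}}{e^{\frac{7}{2}}}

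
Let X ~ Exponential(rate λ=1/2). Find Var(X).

For X ~ Exponential(rate λ=1/2):
Var(X) = 4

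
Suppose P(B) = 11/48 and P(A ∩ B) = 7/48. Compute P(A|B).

P(A|B) = P(A ∩ B) / P(B)
= (7/48) / (11/48)
= 7/11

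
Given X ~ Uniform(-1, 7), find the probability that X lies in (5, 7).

P(5 < X < 7) = ∫_{5}^{7} f(x) dx
where f(x) = \frac{1}{8}
= \frac{1}{4}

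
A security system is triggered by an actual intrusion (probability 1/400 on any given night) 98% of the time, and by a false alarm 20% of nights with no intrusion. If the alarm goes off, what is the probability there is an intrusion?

Let D = the rare event, + = positive/flagged.
P(D) = 1/400
P(+|D) = 98/100 = 49/50
P(+|D') = 20/100 = 1/5
P(+) = P(+|D)P(D) + P(+|D')P(D')
     = \frac{49}{50} × \frac{1}{400} + \frac{1}{5} × \frac{399}{400}
     = \frac{4039}{20000}
P(D|+) = P(+|D)P(D)/P(+) = \frac{7}{577}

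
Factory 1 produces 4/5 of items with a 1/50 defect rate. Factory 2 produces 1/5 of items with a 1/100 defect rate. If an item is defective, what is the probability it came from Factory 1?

Using Bayes' theorem:
P(F1) = 4/5, P(D|F1) = 1/50
P(F2) = 1/5, P(D|F2) = 1/100
P(D) = P(D|F1)P(F1) + P(D|F2)P(F2)
     = \frac{9}{500}
P(F1|D) = P(D|F1)P(F1) / P(D)
= \frac{8}{9}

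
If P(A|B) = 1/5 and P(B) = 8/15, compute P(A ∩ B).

By definition, P(A|B) = P(A ∩ B) / P(B)
So P(A ∩ B) = P(A|B) × P(B)
= 1/5 × 8/15
= 8/75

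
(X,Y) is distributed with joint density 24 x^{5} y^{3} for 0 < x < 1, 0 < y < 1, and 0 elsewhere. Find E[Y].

E[Y] = ∫_0^1 ∫_0^1 y × f(x,y) dx dy
= \frac{4}{5}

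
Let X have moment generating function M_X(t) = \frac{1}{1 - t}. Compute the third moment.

To find E[X^3], compute M^(3)(0):
M^(1)(t) = \frac{1}{\left(1 - t\right)^{2}}
M^(2)(t) = \frac{2}{\left(1 - t\right)^{3}}
M^(3)(t) = \frac{6}{\left(1 - t\right)^{4}}
M^(3)(0) = 6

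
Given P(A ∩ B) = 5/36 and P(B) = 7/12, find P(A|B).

P(A|B) = P(A ∩ B) / P(B)
= (5/36) / (7/12)
= 5/21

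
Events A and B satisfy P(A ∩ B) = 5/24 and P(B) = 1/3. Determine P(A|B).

P(A|B) = P(A ∩ B) / P(B)
= (5/24) / (1/3)
= 5/8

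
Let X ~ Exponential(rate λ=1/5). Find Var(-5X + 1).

For X ~ Exponential(rate λ=1/5):
Var(X) = 25
Var(-5X + 1) = (-5)² × Var(X) = 25 × 25 = 625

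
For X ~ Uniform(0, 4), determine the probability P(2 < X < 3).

P(2 < X < 3) = ∫_{2}^{3} f(x) dx
where f(x) = \frac{1}{4}
= \frac{1}{4}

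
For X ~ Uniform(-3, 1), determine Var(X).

For X ~ Uniform(-3, 1):
Var(X) = \frac{4}{3}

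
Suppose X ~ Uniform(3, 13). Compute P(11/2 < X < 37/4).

P(11/2 < X < 37/4) = ∫_{11/2}^{37/4} f(x) dx
where f(x) = \frac{1}{10}
= \frac{3}{8}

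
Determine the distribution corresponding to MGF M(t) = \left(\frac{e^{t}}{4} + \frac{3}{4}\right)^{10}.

The MGF M(t) = \left(\frac{e^{t}}{4} + \frac{3}{4}\right)^{10} is the standard form for the Binomial distribution.
Comparing with the known MGF formula identifies: Binomial(n=10, p=1/4)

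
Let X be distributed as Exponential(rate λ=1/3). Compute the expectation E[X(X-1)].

E[X(X-1)] = E[X² - X] = E[X²] - E[X]
E[X] = 3
E[X²] = Var(X) + (E[X])² = 9 + (3)² = 18
E[X(X-1)] = 18 - 3 = 15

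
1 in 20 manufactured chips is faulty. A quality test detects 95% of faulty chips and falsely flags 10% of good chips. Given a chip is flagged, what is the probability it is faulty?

Let D = the rare event, + = positive/flagged.
P(D) = 1/20
P(+|D) = 95/100 = 19/20
P(+|D') = 10/100 = 1/10
P(+) = P(+|D)P(D) + P(+|D')P(D')
     = \frac{19}{20} × \frac{1}{20} + \frac{1}{10} × \frac{19}{20}
     = \frac{57}{400}
P(D|+) = P(+|D)P(D)/P(+) = \frac{1}{3}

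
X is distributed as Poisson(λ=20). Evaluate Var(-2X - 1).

For X ~ Poisson(λ=20):
Var(X) = 20
Var(-2X - 1) = (-2)² × Var(X) = 4 × 20 = 80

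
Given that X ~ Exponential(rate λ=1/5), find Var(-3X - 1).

For X ~ Exponential(rate λ=1/5):
Var(X) = 25
Var(-3X - 1) = (-3)² × Var(X) = 9 × 25 = 225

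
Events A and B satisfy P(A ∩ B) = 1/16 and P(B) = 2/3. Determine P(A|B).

P(A|B) = P(A ∩ B) / P(B)
= (1/16) / (2/3)
= 3/32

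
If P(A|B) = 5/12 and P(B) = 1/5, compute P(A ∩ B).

By definition, P(A|B) = P(A ∩ B) / P(B)
So P(A ∩ B) = P(A|B) × P(B)
= 5/12 × 1/5
= 1/12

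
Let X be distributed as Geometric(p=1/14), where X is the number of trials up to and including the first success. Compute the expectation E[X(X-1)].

E[X(X-1)] = E[X² - X] = E[X²] - E[X]
E[X] = 14
E[X²] = Var(X) + (E[X])² = 182 + (14)² = 378
E[X(X-1)] = 378 - 14 = 364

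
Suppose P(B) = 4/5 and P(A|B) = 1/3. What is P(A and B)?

By definition, P(A|B) = P(A ∩ B) / P(B)
So P(A ∩ B) = P(A|B) × P(B)
= 1/3 × 4/5
= 4/15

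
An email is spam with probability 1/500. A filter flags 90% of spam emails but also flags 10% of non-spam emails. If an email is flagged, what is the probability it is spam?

Let D = the rare event, + = positive/flagged.
P(D) = 1/500
P(+|D) = 90/100 = 9/10
P(+|D') = 10/100 = 1/10
P(+) = P(+|D)P(D) + P(+|D')P(D')
     = \frac{9}{10} × \frac{1}{500} + \frac{1}{10} × \frac{499}{500}
     = \frac{127}{1250}
P(D|+) = P(+|D)P(D)/P(+) = \frac{9}{508}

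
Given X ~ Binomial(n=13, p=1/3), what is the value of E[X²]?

Using the identity E[X²] = Var(X) + (E[X])²:
E[X] = \frac{13}{3}
Var(X) = \frac{26}{9}
E[X²] = \frac{26}{9} + (\frac{13}{3})²
= \frac{65}{3}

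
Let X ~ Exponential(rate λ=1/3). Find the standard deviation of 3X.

For X ~ Exponential(rate λ=1/3):
Var(X) = 9
SD(X) = √(Var(X)) = √(9) = 3
SD(3X) = |3| × SD(X) = 3 × 3 = 9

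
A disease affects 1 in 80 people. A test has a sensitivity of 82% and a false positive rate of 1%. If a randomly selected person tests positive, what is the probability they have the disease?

Let D = the rare event, + = positive/flagged.
P(D) = 1/80
P(+|D) = 82/100 = 41/50
P(+|D') = 1/100
P(+) = P(+|D)P(D) + P(+|D')P(D')
     = \frac{41}{50} × \frac{1}{80} + \frac{1}{100} × \frac{79}{80}
     = \frac{161}{8000}
P(D|+) = P(+|D)P(D)/P(+) = \frac{82}{161}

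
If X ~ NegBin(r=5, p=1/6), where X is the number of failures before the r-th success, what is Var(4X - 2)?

For X ~ NegBin(r=5, p=1/6), where X is the number of failures before the r-th success:
Var(X) = 150
Var(4X - 2) = (4)² × Var(X) = 16 × 150 = 2400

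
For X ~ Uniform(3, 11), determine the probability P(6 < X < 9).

P(6 < X < 9) = ∫_{6}^{9} f(x) dx
where f(x) = \frac{1}{8}
= \frac{3}{8}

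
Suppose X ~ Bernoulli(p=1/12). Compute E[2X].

For X ~ Bernoulli(p=1/12):
E[X] = \frac{1}{12}
E[2X] = 2 × E[X] + 0 = \frac{1}{6}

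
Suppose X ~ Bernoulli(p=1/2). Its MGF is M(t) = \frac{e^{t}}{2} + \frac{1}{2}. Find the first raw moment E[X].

To find E[X], compute M^(1)(0):
M^(1)(t) = \frac{e^{t}}{2}
M^(1)(0) = \frac{1}{2}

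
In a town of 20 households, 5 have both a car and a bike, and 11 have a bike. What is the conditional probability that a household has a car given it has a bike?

P(A ∩ B) = 5/20 = 1/4
P(B) = 11/20
P(A|B) = P(A ∩ B) / P(B) = (1/4) / (11/20) = 5/11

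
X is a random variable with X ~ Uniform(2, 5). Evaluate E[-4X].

For X ~ Uniform(2, 5):
E[X] = \frac{7}{2}
E[-4X] = -4 × E[X] + 0 = -14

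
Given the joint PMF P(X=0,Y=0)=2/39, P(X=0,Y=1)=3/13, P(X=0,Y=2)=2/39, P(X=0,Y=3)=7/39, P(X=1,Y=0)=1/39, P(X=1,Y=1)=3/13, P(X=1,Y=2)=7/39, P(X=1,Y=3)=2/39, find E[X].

First find marginal of X:
P(X=0) = 20/39
P(X=1) = 19/39
E[X] = 0 × 20/39 + 1 × 19/39 = 19/39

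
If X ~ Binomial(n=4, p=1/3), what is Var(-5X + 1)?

For X ~ Binomial(n=4, p=1/3):
Var(X) = \frac{8}{9}
Var(-5X + 1) = (-5)² × Var(X) = 25 × \frac{8}{9} = \frac{200}{9}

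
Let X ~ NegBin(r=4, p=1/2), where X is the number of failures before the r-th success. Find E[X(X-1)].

E[X(X-1)] = E[X² - X] = E[X²] - E[X]
E[X] = 4
E[X²] = Var(X) + (E[X])² = 8 + (4)² = 24
E[X(X-1)] = 24 - 4 = 20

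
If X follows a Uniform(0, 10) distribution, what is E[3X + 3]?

For X ~ Uniform(0, 10):
E[X] = 5
E[3X + 3] = 3 × E[X] + 3 = 18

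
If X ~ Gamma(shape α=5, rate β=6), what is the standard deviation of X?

For X ~ Gamma(shape α=5, rate β=6):
Var(X) = \frac{5}{36}
SD(X) = √(Var(X)) = √(\frac{5}{36}) = \frac{\sqrt{5}}{6}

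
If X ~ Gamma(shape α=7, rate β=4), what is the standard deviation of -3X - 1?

For X ~ Gamma(shape α=7, rate β=4):
Var(X) = \frac{7}{16}
SD(X) = √(Var(X)) = √(\frac{7}{16}) = \frac{\sqrt{7}}{4}
SD(-3X - 1) = |-3| × SD(X) = 3 × \frac{\sqrt{7}}{4} = \frac{3 \sqrt{7}}{4}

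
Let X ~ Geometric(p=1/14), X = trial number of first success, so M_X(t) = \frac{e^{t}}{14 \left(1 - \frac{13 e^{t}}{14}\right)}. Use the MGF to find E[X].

To find E[X], compute M^(1)(0):
M^(1)(t) = \frac{e^{t}}{14 \left(1 - \frac{13 e^{t}}{14}\right)} + \frac{13 e^{2 t}}{196 \left(1 - \frac{13 e^{t}}{14}\right)^{2}}
M^(1)(0) = 14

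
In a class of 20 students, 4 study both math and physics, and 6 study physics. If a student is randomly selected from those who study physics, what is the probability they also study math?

P(A ∩ B) = 4/20 = 1/5
P(B) = 6/20 = 3/10
P(A|B) = P(A ∩ B) / P(B) = (1/5) / (3/10) = 2/3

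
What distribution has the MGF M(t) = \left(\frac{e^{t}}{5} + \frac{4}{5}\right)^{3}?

The MGF M(t) = \left(\frac{e^{t}}{5} + \frac{4}{5}\right)^{3} is the standard form for the Binomial distribution.
Comparing with the known MGF formula identifies: Binomial(n=3, p=1/5)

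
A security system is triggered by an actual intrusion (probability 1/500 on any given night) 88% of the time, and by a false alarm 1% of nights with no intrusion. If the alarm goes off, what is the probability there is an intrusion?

Let D = the rare event, + = positive/flagged.
P(D) = 1/500
P(+|D) = 88/100 = 22/25
P(+|D') = 1/100
P(+) = P(+|D)P(D) + P(+|D')P(D')
     = \frac{22}{25} × \frac{1}{500} + \frac{1}{100} × \frac{499}{500}
     = \frac{587}{50000}
P(D|+) = P(+|D)P(D)/P(+) = \frac{88}{587}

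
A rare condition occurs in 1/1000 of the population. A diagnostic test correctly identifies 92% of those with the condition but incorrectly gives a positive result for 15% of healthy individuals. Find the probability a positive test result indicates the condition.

Let D = the rare event, + = positive/flagged.
P(D) = 1/1000
P(+|D) = 92/100 = 23/25
P(+|D') = 15/100 = 3/20
P(+) = P(+|D)P(D) + P(+|D')P(D')
     = \frac{23}{25} × \frac{1}{1000} + \frac{3}{20} × \frac{999}{1000}
     = \frac{15077}{100000}
P(D|+) = P(+|D)P(D)/P(+) = \frac{92}{15077}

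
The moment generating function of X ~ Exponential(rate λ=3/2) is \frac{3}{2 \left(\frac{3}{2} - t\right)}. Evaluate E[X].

To find E[X], compute M^(1)(0):
M^(1)(t) = \frac{3}{2 \left(\frac{3}{2} - t\right)^{2}}
M^(1)(0) = \frac{2}{3}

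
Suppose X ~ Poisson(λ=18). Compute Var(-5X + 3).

For X ~ Poisson(λ=18):
Var(X) = 18
Var(-5X + 3) = (-5)² × Var(X) = 25 × 18 = 450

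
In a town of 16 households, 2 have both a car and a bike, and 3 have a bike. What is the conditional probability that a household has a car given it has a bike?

P(A ∩ B) = 2/16 = 1/8
P(B) = 3/16
P(A|B) = P(A ∩ B) / P(B) = (1/8) / (3/16) = 2/3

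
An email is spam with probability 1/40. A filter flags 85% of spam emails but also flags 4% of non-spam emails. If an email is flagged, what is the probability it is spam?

Let D = the rare event, + = positive/flagged.
P(D) = 1/40
P(+|D) = 85/100 = 17/20
P(+|D') = 4/100 = 1/25
P(+) = P(+|D)P(D) + P(+|D')P(D')
     = \frac{17}{20} × \frac{1}{40} + \frac{1}{25} × \frac{39}{40}
     = \frac{241}{4000}
P(D|+) = P(+|D)P(D)/P(+) = \frac{85}{241}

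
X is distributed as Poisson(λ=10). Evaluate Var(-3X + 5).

For X ~ Poisson(λ=10):
Var(X) = 10
Var(-3X + 5) = (-3)² × Var(X) = 9 × 10 = 90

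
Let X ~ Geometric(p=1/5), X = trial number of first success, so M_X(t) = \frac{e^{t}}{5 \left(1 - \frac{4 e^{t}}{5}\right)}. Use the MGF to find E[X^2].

To find E[X^2], compute M^(2)(0):
M^(1)(t) = \frac{e^{t}}{5 \left(1 - \frac{4 e^{t}}{5}\right)} + \frac{4 e^{2 t}}{25 \left(1 - \frac{4 e^{t}}{5}\right)^{2}}
M^(2)(t) = \frac{e^{t}}{5 \left(1 - \frac{4 e^{t}}{5}\right)} + \frac{12 e^{2 t}}{25 \left(1 - \frac{4 e^{t}}{5}\right)^{2}} + \frac{32 e^{3 t}}{125 \left(1 - \frac{4 e^{t}}{5}\right)^{3}}
M^(2)(0) = 45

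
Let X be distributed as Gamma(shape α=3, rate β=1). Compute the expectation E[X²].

Using the identity E[X²] = Var(X) + (E[X])²:
E[X] = 3
Var(X) = 3
E[X²] = 3 + (3)²
= 12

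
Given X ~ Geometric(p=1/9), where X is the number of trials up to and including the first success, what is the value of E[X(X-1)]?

E[X(X-1)] = E[X² - X] = E[X²] - E[X]
E[X] = 9
E[X²] = Var(X) + (E[X])² = 72 + (9)² = 153
E[X(X-1)] = 153 - 9 = 144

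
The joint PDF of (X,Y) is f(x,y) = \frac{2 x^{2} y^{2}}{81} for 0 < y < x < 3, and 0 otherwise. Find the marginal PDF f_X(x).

f_X(x) = ∫_0^x \frac{2 x^{2} y^{2}}{81} dy = \frac{2 x^{5}}{243}
for 0 < x < 3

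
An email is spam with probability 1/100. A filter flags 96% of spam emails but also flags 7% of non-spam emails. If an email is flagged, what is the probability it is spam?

Let D = the rare event, + = positive/flagged.
P(D) = 1/100
P(+|D) = 96/100 = 24/25
P(+|D') = 7/100
P(+) = P(+|D)P(D) + P(+|D')P(D')
     = \frac{24}{25} × \frac{1}{100} + \frac{7}{100} × \frac{99}{100}
     = \frac{789}{10000}
P(D|+) = P(+|D)P(D)/P(+) = \frac{32}{263}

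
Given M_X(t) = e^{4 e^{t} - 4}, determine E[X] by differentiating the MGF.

To find E[X], compute M^(1)(0):
M^(1)(t) = 4 e^{t} e^{4 e^{t} - 4}
M^(1)(0) = 4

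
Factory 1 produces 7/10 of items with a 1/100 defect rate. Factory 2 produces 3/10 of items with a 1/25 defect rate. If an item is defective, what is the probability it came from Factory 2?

Using Bayes' theorem:
P(F1) = 7/10, P(D|F1) = 1/100
P(F2) = 3/10, P(D|F2) = 1/25
P(D) = P(D|F1)P(F1) + P(D|F2)P(F2)
     = \frac{19}{1000}
P(F2|D) = P(D|F2)P(F2) / P(D)
= \frac{12}{19}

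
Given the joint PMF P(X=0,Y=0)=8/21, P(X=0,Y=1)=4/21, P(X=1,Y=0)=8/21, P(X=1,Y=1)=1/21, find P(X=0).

P(X=0) = P(X=0,Y=0) + P(X=0,Y=1)
= 8/21 + 4/21
= 4/7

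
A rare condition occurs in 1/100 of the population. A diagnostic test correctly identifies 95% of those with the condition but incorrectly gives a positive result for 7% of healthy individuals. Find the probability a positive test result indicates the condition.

Let D = the rare event, + = positive/flagged.
P(D) = 1/100
P(+|D) = 95/100 = 19/20
P(+|D') = 7/100
P(+) = P(+|D)P(D) + P(+|D')P(D')
     = \frac{19}{20} × \frac{1}{100} + \frac{7}{100} × \frac{99}{100}
     = \frac{197}{2500}
P(D|+) = P(+|D)P(D)/P(+) = \frac{95}{788}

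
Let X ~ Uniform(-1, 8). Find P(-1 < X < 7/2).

P(-1 < X < 7/2) = ∫_{-1}^{7/2} f(x) dx
where f(x) = \frac{1}{9}
= \frac{1}{2}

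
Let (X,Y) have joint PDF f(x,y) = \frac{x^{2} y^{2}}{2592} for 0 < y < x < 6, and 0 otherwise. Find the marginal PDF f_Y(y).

f_Y(y) = ∫_y^6 \frac{x^{2} y^{2}}{2592} dx = \frac{y^{2} \left(216 - y^{3}\right)}{7776}
for 0 < y < 6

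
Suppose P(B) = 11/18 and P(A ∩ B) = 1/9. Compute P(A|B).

P(A|B) = P(A ∩ B) / P(B)
= (1/9) / (11/18)
= 2/11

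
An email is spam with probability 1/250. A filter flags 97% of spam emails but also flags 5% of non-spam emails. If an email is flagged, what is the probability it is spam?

Let D = the rare event, + = positive/flagged.
P(D) = 1/250
P(+|D) = 97/100
P(+|D') = 5/100 = 1/20
P(+) = P(+|D)P(D) + P(+|D')P(D')
     = \frac{97}{100} × \frac{1}{250} + \frac{1}{20} × \frac{249}{250}
     = \frac{671}{12500}
P(D|+) = P(+|D)P(D)/P(+) = \frac{97}{1342}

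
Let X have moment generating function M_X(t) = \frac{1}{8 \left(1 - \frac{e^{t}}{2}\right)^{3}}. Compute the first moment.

To find E[X], compute M^(1)(0):
M^(1)(t) = \frac{3 e^{t}}{16 \left(1 - \frac{e^{t}}{2}\right)^{4}}
M^(1)(0) = 3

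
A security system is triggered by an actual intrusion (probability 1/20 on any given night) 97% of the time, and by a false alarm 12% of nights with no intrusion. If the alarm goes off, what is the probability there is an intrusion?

Let D = the rare event, + = positive/flagged.
P(D) = 1/20
P(+|D) = 97/100
P(+|D') = 12/100 = 3/25
P(+) = P(+|D)P(D) + P(+|D')P(D')
     = \frac{97}{100} × \frac{1}{20} + \frac{3}{25} × \frac{19}{20}
     = \frac{13}{80}
P(D|+) = P(+|D)P(D)/P(+) = \frac{97}{325}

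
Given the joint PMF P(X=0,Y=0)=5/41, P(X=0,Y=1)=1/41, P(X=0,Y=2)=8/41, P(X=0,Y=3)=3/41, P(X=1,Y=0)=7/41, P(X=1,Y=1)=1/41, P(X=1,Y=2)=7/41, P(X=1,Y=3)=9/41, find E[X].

First find marginal of X:
P(X=0) = 17/41
P(X=1) = 24/41
E[X] = 0 × 17/41 + 1 × 24/41 = 24/41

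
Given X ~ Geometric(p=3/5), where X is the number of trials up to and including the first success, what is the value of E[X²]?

Using the identity E[X²] = Var(X) + (E[X])²:
E[X] = \frac{5}{3}
Var(X) = \frac{10}{9}
E[X²] = \frac{10}{9} + (\frac{5}{3})²
= \frac{35}{9}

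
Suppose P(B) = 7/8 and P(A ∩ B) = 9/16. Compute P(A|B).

P(A|B) = P(A ∩ B) / P(B)
= (9/16) / (7/8)
= 9/14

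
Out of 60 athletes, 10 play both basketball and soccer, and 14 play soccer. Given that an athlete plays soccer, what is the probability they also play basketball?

P(A ∩ B) = 10/60 = 1/6
P(B) = 14/60 = 7/30
P(A|B) = P(A ∩ B) / P(B) = (1/6) / (7/30) = 5/7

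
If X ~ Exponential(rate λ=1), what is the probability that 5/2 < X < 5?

P(5/2 < X < 5) = ∫_{5/2}^{5} f(x) dx
where f(x) = e^{- x}
= - \frac{1}{e^{5}} + e^{- \frac{5}{2}}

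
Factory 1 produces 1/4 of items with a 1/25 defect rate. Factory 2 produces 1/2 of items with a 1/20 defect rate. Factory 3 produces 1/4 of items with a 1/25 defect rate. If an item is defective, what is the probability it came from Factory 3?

Using Bayes' theorem:
P(F1) = 1/4, P(D|F1) = 1/25
P(F2) = 1/2, P(D|F2) = 1/20
P(F3) = 1/4, P(D|F3) = 1/25
P(D) = P(D|F1)P(F1) + P(D|F2)P(F2) + P(D|F3)P(F3)
     = \frac{9}{200}
P(F3|D) = P(D|F3)P(F3) / P(D)
= \frac{2}{9}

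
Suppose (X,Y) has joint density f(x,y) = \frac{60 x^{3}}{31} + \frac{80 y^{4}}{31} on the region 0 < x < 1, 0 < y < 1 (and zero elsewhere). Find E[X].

E[X] = ∫_0^1 ∫_0^1 x × f(x,y) dy dx
= ∫_0^1 ∫_0^1 x × (\frac{60 x^{3}}{31} + \frac{80 y^{4}}{31}) dy dx
= \frac{20}{31}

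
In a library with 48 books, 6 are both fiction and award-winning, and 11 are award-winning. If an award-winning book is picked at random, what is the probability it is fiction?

P(A ∩ B) = 6/48 = 1/8
P(B) = 11/48
P(A|B) = P(A ∩ B) / P(B) = (1/8) / (11/48) = 6/11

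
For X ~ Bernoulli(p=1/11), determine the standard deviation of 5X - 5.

For X ~ Bernoulli(p=1/11):
Var(X) = \frac{10}{121}
SD(X) = √(Var(X)) = √(\frac{10}{121}) = \frac{\sqrt{10}}{11}
SD(5X - 5) = |5| × SD(X) = 5 × \frac{\sqrt{10}}{11} = \frac{5 \sqrt{10}}{11}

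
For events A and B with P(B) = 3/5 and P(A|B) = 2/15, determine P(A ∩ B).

By definition, P(A|B) = P(A ∩ B) / P(B)
So P(A ∩ B) = P(A|B) × P(B)
= 2/15 × 3/5
= 2/25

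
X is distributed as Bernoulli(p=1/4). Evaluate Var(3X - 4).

For X ~ Bernoulli(p=1/4):
Var(X) = \frac{3}{16}
Var(3X - 4) = (3)² × Var(X) = 9 × \frac{3}{16} = \frac{27}{16}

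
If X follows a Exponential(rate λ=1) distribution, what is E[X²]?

Using the identity E[X²] = Var(X) + (E[X])²:
E[X] = 1
Var(X) = 1
E[X²] = 1 + (1)²
= 2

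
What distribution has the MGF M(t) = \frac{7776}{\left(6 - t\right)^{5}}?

The MGF M(t) = \frac{7776}{\left(6 - t\right)^{5}} is the standard form for the Gamma distribution.
Comparing with the known MGF formula identifies: Gamma(shape α=5, rate β=6)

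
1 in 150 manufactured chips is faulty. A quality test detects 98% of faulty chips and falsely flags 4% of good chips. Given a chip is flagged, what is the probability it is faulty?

Let D = the rare event, + = positive/flagged.
P(D) = 1/150
P(+|D) = 98/100 = 49/50
P(+|D') = 4/100 = 1/25
P(+) = P(+|D)P(D) + P(+|D')P(D')
     = \frac{49}{50} × \frac{1}{150} + \frac{1}{25} × \frac{149}{150}
     = \frac{347}{7500}
P(D|+) = P(+|D)P(D)/P(+) = \frac{49}{347}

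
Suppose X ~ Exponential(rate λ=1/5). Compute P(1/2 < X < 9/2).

P(1/2 < X < 9/2) = ∫_{1/2}^{9/2} f(x) dx
where f(x) = \frac{e^{- \frac{x}{5}}}{5}
= - \frac{1 - e^{\frac{4}{5}}}{e^{\frac{9}{10}}}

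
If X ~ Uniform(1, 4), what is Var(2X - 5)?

For X ~ Uniform(1, 4):
Var(X) = \frac{3}{4}
Var(2X - 5) = (2)² × Var(X) = 4 × \frac{3}{4} = 3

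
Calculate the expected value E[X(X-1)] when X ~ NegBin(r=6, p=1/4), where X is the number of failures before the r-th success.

E[X(X-1)] = E[X² - X] = E[X²] - E[X]
E[X] = 18
E[X²] = Var(X) + (E[X])² = 72 + (18)² = 396
E[X(X-1)] = 396 - 18 = 378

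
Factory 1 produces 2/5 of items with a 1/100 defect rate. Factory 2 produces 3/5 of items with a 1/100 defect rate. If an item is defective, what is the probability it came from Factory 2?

Using Bayes' theorem:
P(F1) = 2/5, P(D|F1) = 1/100
P(F2) = 3/5, P(D|F2) = 1/100
P(D) = P(D|F1)P(F1) + P(D|F2)P(F2)
     = \frac{1}{100}
P(F2|D) = P(D|F2)P(F2) / P(D)
= \frac{3}{5}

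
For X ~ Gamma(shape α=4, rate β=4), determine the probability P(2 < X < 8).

P(2 < X < 8) = ∫_{2}^{8} f(x) dx
where f(x) = \frac{128 x^{3} e^{- 4 x}}{3}
= \frac{-18019 + 379 e^{24}}{3 e^{32}}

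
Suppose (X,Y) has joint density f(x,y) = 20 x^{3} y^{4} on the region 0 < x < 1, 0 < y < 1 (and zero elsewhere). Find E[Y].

E[Y] = ∫_0^1 ∫_0^1 y × f(x,y) dx dy
= \frac{5}{6}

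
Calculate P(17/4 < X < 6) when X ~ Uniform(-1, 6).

P(17/4 < X < 6) = ∫_{17/4}^{6} f(x) dx
where f(x) = \frac{1}{7}
= \frac{1}{4}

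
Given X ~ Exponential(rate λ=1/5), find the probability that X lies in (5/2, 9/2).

P(5/2 < X < 9/2) = ∫_{5/2}^{9/2} f(x) dx
where f(x) = \frac{e^{- \frac{x}{5}}}{5}
= - \frac{1}{e^{\frac{9}{10}}} + e^{- \frac{1}{2}}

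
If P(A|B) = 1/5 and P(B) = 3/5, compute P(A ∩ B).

By definition, P(A|B) = P(A ∩ B) / P(B)
So P(A ∩ B) = P(A|B) × P(B)
= 1/5 × 3/5
= 3/25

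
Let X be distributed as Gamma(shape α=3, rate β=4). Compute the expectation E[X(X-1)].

E[X(X-1)] = E[X² - X] = E[X²] - E[X]
E[X] = \frac{3}{4}
E[X²] = Var(X) + (E[X])² = \frac{3}{16} + (\frac{3}{4})² = \frac{3}{4}
E[X(X-1)] = \frac{3}{4} - \frac{3}{4} = 0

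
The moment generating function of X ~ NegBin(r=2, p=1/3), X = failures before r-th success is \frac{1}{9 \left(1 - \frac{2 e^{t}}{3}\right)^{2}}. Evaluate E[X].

To find E[X], compute M^(1)(0):
M^(1)(t) = \frac{4 e^{t}}{27 \left(1 - \frac{2 e^{t}}{3}\right)^{3}}
M^(1)(0) = 4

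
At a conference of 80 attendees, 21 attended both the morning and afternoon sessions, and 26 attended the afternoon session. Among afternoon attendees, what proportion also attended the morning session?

P(A ∩ B) = 21/80
P(B) = 26/80 = 13/40
P(A|B) = P(A ∩ B) / P(B) = (21/80) / (13/40) = 21/26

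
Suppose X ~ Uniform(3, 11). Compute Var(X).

For X ~ Uniform(3, 11):
Var(X) = \frac{16}{3}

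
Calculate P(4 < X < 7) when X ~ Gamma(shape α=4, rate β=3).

P(4 < X < 7) = ∫_{4}^{7} f(x) dx
where f(x) = \frac{27 x^{3} e^{- 3 x}}{2}
= \frac{-1786 + 373 e^{9}}{e^{21}}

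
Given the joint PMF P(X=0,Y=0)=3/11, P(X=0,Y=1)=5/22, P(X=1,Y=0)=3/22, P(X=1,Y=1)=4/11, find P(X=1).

P(X=1) = P(X=1,Y=0) + P(X=1,Y=1)
= 3/22 + 4/11
= 1/2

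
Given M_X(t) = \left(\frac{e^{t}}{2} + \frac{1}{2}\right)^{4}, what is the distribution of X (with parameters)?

The MGF M(t) = \left(\frac{e^{t}}{2} + \frac{1}{2}\right)^{4} is the standard form for the Binomial distribution.
Comparing with the known MGF formula identifies: Binomial(n=4, p=1/2)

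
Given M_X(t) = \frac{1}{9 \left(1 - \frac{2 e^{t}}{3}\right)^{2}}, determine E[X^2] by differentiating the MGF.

To find E[X^2], compute M^(2)(0):
M^(1)(t) = \frac{4 e^{t}}{27 \left(1 - \frac{2 e^{t}}{3}\right)^{3}}
M^(2)(t) = \frac{4 e^{t}}{27 \left(1 - \frac{2 e^{t}}{3}\right)^{3}} + \frac{8 e^{2 t}}{27 \left(1 - \frac{2 e^{t}}{3}\right)^{4}}
M^(2)(0) = 28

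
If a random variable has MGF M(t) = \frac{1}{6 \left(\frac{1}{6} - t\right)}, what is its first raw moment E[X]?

To find E[X], compute M^(1)(0):
M^(1)(t) = \frac{1}{6 \left(\frac{1}{6} - t\right)^{2}}
M^(1)(0) = 6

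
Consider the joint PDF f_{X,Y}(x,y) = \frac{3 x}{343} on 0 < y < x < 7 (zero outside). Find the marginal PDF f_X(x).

f_X(x) = ∫_0^x \frac{3 x}{343} dy = \frac{3 x^{2}}{343}
for 0 < x < 7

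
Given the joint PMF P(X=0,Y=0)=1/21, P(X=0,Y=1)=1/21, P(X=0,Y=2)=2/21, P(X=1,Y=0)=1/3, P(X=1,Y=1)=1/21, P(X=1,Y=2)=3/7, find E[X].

First find marginal of X:
P(X=0) = 4/21
P(X=1) = 17/21
E[X] = 0 × 4/21 + 1 × 17/21 = 17/21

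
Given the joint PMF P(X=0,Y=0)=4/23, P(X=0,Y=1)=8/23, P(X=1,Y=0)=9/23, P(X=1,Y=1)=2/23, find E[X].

First find marginal of X:
P(X=0) = 12/23
P(X=1) = 11/23
E[X] = 0 × 12/23 + 1 × 11/23 = 11/23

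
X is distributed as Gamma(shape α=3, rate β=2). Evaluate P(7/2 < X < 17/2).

P(7/2 < X < 17/2) = ∫_{7/2}^{17/2} f(x) dx
where f(x) = 4 x^{2} e^{- 2 x}
= \frac{65 \left(-5 + e^{10}\right)}{2 e^{17}}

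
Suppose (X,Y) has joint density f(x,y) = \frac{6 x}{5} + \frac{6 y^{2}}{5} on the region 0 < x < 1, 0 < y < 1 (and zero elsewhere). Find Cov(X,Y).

E[XY] = ∫∫ xy × f(x,y) dx dy = \frac{7}{20}
E[X] = \frac{3}{5}
E[Y] = \frac{3}{5}
Cov(X,Y) = E[XY] - E[X]E[Y] = - \frac{1}{100}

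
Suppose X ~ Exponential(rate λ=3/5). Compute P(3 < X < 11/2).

P(3 < X < 11/2) = ∫_{3}^{11/2} f(x) dx
where f(x) = \frac{3 e^{- \frac{3 x}{5}}}{5}
= - \frac{1}{e^{\frac{33}{10}}} + e^{- \frac{9}{5}}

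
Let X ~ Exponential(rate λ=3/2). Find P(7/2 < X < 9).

P(7/2 < X < 9) = ∫_{7/2}^{9} f(x) dx
where f(x) = \frac{3 e^{- \frac{3 x}{2}}}{2}
= - \frac{1}{e^{\frac{27}{2}}} + e^{- \frac{21}{4}}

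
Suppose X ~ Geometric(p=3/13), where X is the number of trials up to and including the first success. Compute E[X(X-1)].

E[X(X-1)] = E[X² - X] = E[X²] - E[X]
E[X] = \frac{13}{3}
E[X²] = Var(X) + (E[X])² = \frac{130}{9} + (\frac{13}{3})² = \frac{299}{9}
E[X(X-1)] = \frac{299}{9} - \frac{13}{3} = \frac{260}{9}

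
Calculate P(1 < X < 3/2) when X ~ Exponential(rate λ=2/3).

P(1 < X < 3/2) = ∫_{1}^{3/2} f(x) dx
where f(x) = \frac{2 e^{- \frac{2 x}{3}}}{3}
= - \frac{1}{e} + e^{- \frac{2}{3}}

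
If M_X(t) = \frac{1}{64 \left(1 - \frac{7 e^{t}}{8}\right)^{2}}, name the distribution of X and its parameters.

The MGF M(t) = \frac{1}{64 \left(1 - \frac{7 e^{t}}{8}\right)^{2}} is the standard form for the NegativeBinomial distribution.
Comparing with the known MGF formula identifies: NegBin(r=2, p=1/8), X = failures before r-th success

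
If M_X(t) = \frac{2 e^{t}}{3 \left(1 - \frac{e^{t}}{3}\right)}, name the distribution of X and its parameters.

The MGF M(t) = \frac{2 e^{t}}{3 \left(1 - \frac{e^{t}}{3}\right)} is the standard form for the Geometric distribution.
Comparing with the known MGF formula identifies: Geometric(p=2/3), X = trial number of first success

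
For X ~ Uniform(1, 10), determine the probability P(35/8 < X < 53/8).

P(35/8 < X < 53/8) = ∫_{35/8}^{53/8} f(x) dx
where f(x) = \frac{1}{9}
= \frac{1}{4}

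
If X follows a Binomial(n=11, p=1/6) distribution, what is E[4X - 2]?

For X ~ Binomial(n=11, p=1/6):
E[X] = \frac{11}{6}
E[4X - 2] = 4 × E[X] - 2 = \frac{16}{3}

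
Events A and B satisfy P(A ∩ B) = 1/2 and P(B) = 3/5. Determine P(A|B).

P(A|B) = P(A ∩ B) / P(B)
= (1/2) / (3/5)
= 5/6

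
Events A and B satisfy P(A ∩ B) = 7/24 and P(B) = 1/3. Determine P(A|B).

P(A|B) = P(A ∩ B) / P(B)
= (7/24) / (1/3)
= 7/8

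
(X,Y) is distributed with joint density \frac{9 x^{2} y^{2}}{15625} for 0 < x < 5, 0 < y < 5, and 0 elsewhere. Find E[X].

f_X(x) = ∫_0^5 \frac{9 x^{2} y^{2}}{15625} dy = \frac{3 x^{2}}{125}
E[X] = ∫_0^5 x × (\frac{3 x^{2}}{125}) dx = \frac{15}{4}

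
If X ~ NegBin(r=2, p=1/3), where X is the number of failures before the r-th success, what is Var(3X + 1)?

For X ~ NegBin(r=2, p=1/3), where X is the number of failures before the r-th success:
Var(X) = 12
Var(3X + 1) = (3)² × Var(X) = 9 × 12 = 108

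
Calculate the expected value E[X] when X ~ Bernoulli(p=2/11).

For X ~ Bernoulli(p=2/11), the expected value is:
E[X] = \frac{2}{11}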